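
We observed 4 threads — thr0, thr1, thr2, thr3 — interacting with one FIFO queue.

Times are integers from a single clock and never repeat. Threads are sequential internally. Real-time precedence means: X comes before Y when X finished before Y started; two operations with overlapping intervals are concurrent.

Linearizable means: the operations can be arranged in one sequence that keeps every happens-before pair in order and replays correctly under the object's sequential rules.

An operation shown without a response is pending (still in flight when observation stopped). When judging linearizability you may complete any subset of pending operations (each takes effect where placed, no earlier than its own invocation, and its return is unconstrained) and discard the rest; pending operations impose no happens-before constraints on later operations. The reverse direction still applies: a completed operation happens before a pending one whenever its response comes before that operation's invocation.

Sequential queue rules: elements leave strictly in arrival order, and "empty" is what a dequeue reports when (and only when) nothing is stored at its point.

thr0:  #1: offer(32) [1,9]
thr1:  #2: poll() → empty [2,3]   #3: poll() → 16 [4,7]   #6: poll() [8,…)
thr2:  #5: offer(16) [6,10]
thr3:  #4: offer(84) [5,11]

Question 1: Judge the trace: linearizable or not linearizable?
linearizable

a witness: #2, #5, #1, #3, #4
step 1: #2 poll() → empty — queue <>
step 2: #5 offer(16) — queue <16>
step 3: #1 offer(32) — queue <16,32>
step 4: #3 poll() → 16 — queue <32>
step 5: #4 offer(84) — queue <32,84>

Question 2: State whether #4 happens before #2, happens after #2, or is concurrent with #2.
after

#4 spans [5,11], #2 spans [2,3]
resp(#2)=3 < inv(#4)=5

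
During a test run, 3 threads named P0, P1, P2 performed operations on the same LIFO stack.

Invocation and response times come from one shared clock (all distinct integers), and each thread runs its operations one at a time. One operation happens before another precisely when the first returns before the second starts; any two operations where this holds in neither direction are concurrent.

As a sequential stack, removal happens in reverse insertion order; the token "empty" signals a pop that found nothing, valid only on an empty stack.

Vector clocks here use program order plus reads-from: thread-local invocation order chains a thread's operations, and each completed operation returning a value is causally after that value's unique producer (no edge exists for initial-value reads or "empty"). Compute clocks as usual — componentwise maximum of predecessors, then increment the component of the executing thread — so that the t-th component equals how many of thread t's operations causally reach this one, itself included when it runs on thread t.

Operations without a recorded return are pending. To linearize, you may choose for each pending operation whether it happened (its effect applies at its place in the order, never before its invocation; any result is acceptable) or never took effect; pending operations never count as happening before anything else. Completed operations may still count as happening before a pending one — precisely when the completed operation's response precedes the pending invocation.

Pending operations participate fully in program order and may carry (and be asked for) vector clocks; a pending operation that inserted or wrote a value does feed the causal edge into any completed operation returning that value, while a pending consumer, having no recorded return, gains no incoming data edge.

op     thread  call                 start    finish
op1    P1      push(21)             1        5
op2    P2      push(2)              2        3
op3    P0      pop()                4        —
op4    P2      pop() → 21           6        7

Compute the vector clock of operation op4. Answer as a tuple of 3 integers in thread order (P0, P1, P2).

VC(op2, invoked at 2): no causal predecessors; +1 on P2 → (0, 0, 1)
VC(op1, invoked at 1): no causal predecessors; +1 on P1 → (0, 1, 0)
VC(op3, invoked at 4): no causal predecessors; +1 on P0 → (1, 0, 0)
merge at op4 (invoked 6): VC(op1)=(0, 1, 0), VC(op2)=(0, 0, 1), own-thread bump on P2 → (0, 1, 2)
target: VC(op4) = (0, 1, 2)

(0, 1, 2)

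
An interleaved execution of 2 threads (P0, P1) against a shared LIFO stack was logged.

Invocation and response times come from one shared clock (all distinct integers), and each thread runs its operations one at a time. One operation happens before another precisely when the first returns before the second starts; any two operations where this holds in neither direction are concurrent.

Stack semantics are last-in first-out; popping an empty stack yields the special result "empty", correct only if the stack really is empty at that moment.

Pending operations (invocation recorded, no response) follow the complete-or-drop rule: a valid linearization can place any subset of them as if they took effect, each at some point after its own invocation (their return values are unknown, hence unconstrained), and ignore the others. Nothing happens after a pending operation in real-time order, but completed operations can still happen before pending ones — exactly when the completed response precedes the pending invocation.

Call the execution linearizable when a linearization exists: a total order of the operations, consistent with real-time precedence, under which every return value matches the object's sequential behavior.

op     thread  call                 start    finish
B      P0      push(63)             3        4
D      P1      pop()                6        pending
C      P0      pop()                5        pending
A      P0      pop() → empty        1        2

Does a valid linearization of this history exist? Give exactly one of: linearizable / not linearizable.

one valid linearization: A, B
after step 1 (A pop() → empty): stack <>
after step 2 (B push(63)): stack <63>

linearizable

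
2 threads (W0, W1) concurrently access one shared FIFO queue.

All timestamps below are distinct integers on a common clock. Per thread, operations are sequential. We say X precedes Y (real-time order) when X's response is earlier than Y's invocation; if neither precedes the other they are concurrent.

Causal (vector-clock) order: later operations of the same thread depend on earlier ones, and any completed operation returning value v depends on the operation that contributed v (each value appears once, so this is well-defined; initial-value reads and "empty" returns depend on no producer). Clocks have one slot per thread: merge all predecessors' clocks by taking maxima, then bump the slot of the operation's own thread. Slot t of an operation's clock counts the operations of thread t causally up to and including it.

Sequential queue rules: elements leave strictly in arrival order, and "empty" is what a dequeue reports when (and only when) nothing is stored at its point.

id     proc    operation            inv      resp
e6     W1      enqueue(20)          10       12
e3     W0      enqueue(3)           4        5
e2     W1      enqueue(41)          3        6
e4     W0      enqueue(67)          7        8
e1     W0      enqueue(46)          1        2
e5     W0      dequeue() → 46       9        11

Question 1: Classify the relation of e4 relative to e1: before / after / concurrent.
e4 spans [7,8], e1 spans [1,2]
resp(e1)=2 < inv(e4)=7

after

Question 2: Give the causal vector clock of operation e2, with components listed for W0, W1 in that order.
invoked at 3, e2 has no predecessors; its own W1 bump gives (0, 1)
invoked at 1, e1 has no predecessors; its own W0 bump gives (1, 0)
VC(e6, invoked at 10): max of VC(e2)=(0, 1), then +1 on thread W1 → (0, 2)
VC(e3, invoked at 4): max of VC(e1)=(1, 0), then +1 on thread W0 → (2, 0)
VC(e4, invoked at 7): max of VC(e3)=(2, 0), then +1 on thread W0 → (3, 0)
VC(e5, invoked at 9): max of VC(e1)=(1, 0), VC(e4)=(3, 0), then +1 on thread W0 → (4, 0)
target: VC(e2) = (0, 1)

(0, 1)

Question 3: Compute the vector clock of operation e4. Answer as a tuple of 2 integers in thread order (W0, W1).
no predecessors for e2 (invoked 3): W1 increments from zero → (0, 1)
no predecessors for e1 (invoked 1): W0 increments from zero → (1, 0)
e6 (invocation 10): componentwise max over VC(e2)=(0, 1), +1 at W1, giving (0, 2)
e3 (invocation 4): componentwise max over VC(e1)=(1, 0), +1 at W0, giving (2, 0)
e4 (invocation 7): componentwise max over VC(e3)=(2, 0), +1 at W0, giving (3, 0)
e5 (invocation 9): componentwise max over VC(e1)=(1, 0), VC(e4)=(3, 0), +1 at W0, giving (4, 0)
target: VC(e4) = (3, 0)

(3, 0)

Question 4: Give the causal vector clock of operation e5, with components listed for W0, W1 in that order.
e2, invoked 3, has no incoming edges; only W1's bump applies → (0, 1)
e1, invoked 1, has no incoming edges; only W0's bump applies → (1, 0)
invoked at 10, e6 merges VC(e2)=(0, 1) and bumps W1's slot → (0, 2)
invoked at 4, e3 merges VC(e1)=(1, 0) and bumps W0's slot → (2, 0)
invoked at 7, e4 merges VC(e3)=(2, 0) and bumps W0's slot → (3, 0)
invoked at 9, e5 merges VC(e1)=(1, 0), VC(e4)=(3, 0) and bumps W0's slot → (4, 0)
target: VC(e5) = (4, 0)

(4, 0)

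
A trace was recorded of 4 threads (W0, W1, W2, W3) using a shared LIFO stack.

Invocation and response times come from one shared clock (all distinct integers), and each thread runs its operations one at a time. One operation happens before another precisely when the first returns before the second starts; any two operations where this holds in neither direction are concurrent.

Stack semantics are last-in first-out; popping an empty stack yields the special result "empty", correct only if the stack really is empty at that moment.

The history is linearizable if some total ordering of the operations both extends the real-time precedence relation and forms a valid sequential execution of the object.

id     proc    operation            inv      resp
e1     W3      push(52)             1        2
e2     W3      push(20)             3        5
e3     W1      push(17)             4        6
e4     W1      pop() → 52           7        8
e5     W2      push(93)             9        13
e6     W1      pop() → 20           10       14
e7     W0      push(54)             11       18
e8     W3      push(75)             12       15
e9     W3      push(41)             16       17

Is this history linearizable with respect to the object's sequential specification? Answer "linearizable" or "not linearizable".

not linearizable

prefix check: 1..7 passes, 1..8 fails once e4's time-8 response joins
all 2 real-time-respecting orders fail — 4 completed LIFO stack operations, no legal replay
e.g. e1, e2, e3, e4: illegal at step 4, since e4 pop() → 52 cannot apply there
e.g. e1, e3, e2, e4: illegal at step 4, since e4 pop() → 52 cannot apply there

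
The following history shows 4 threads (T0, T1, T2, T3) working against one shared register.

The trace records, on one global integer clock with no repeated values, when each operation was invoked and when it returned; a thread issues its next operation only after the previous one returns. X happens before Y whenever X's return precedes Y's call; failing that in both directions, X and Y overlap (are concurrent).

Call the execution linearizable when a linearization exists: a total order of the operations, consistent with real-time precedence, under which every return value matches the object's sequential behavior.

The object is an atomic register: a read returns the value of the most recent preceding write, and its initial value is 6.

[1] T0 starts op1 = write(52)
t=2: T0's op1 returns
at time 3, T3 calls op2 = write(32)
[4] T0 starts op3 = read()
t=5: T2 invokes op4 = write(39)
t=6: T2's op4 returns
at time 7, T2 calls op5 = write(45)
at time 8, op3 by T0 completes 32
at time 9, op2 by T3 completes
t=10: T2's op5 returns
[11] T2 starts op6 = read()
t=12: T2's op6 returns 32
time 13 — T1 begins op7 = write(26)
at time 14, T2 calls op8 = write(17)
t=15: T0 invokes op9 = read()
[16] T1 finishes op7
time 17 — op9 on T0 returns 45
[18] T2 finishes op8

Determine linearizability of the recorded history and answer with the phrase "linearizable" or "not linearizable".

events 1..16 are fine; event 17 — the response of op9 at time 17 — makes the prefix non-linearizable
24 orders of the 8 completed register ops respect real time; none is legal
no completion choice of the 1 pending operation (op8) rescues it — every subset was tried
sample order op1, op2, op3, op4, op5, op6, op7, op9 (pending dropped) stalls at step 6 — op6 read() → 32 has no legal effect
sample order op1, op2, op3, op4, op5, op6, op9, op7 (pending dropped) stalls at step 6 — op6 read() → 32 has no legal effect

not linearizable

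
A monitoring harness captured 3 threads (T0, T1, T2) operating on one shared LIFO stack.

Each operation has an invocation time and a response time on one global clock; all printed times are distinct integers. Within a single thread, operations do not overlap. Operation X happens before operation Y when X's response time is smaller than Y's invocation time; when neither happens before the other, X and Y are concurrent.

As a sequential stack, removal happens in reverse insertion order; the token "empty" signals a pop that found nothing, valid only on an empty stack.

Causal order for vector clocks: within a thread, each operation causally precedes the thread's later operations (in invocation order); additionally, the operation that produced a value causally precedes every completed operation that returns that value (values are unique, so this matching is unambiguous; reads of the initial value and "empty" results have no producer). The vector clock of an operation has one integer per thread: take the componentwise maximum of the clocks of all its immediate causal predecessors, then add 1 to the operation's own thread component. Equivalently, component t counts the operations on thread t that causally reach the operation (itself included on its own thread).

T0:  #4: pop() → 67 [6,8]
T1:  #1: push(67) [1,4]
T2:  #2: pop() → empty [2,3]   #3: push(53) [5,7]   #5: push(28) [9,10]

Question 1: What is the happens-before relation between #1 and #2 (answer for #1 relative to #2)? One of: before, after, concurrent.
Answer: concurrent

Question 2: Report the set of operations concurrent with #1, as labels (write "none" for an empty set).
Answer: #2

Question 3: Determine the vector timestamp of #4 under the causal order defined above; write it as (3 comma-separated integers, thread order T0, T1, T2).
Answer: (1, 1, 0)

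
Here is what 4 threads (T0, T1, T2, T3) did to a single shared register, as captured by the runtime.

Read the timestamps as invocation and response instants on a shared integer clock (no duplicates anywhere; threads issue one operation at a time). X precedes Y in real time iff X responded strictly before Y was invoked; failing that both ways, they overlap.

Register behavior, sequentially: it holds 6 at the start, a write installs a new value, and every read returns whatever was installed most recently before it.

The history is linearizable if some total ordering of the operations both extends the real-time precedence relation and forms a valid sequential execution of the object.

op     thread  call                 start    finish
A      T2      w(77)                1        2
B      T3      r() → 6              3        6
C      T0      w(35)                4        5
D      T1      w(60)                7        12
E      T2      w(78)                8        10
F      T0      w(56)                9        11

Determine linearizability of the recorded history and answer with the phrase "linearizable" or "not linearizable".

not linearizable

events 1..5 are fine; event 6 — the response of B at time 6 — makes the prefix non-linearizable
no legal order exists: 2 real-time-consistent candidates over 3 completed register operations, all rejected
take A, B, C: step 2 already fails, because B r() → 6 cannot occur there
take A, C, B: step 3 already fails, because B r() → 6 cannot occur there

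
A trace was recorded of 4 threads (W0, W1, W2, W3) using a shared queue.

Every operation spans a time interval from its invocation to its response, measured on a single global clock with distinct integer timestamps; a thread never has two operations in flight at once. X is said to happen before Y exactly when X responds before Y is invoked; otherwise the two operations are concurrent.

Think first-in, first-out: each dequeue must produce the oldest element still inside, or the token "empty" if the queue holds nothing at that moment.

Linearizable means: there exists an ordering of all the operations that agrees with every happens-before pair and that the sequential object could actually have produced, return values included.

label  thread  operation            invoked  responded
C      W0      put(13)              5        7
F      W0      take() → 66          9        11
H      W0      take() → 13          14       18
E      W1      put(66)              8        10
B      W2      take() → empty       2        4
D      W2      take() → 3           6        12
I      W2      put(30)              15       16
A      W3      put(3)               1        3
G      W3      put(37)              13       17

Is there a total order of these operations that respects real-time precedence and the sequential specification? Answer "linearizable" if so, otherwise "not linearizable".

not linearizable

already the first 11 events (up to F's response at time 11) admit no linearization; the first 10 still do
checked exhaustively: 4 real-time-consistent orders of 5 completed operations, zero legal queue replays
including or dropping the 1 pending operation (D) in any combination fails
e.g. A, B, C, E, F (pending dropped): illegal at step 2, since B take() → empty cannot apply there
e.g. A, B, C, F, E (pending dropped): illegal at step 2, since B take() → empty cannot apply there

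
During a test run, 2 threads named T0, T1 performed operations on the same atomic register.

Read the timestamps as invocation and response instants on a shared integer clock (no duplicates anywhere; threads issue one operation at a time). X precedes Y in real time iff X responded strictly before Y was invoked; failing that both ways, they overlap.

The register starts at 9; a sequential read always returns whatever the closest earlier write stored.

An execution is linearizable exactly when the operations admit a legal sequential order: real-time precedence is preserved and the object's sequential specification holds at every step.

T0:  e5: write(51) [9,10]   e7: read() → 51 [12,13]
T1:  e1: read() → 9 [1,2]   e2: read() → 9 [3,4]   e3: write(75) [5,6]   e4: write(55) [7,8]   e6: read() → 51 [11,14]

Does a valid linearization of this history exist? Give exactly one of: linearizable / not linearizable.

linearizable

witness order: e1, e2, e3, e4, e5, e6, e7
step 1: e1 read() → 9 — value 9
step 2: e2 read() → 9 — value 9
step 3: e3 write(75) — value 75
step 4: e4 write(55) — value 55
step 5: e5 write(51) — value 51
step 6: e6 read() → 51 — value 51
step 7: e7 read() → 51 — value 51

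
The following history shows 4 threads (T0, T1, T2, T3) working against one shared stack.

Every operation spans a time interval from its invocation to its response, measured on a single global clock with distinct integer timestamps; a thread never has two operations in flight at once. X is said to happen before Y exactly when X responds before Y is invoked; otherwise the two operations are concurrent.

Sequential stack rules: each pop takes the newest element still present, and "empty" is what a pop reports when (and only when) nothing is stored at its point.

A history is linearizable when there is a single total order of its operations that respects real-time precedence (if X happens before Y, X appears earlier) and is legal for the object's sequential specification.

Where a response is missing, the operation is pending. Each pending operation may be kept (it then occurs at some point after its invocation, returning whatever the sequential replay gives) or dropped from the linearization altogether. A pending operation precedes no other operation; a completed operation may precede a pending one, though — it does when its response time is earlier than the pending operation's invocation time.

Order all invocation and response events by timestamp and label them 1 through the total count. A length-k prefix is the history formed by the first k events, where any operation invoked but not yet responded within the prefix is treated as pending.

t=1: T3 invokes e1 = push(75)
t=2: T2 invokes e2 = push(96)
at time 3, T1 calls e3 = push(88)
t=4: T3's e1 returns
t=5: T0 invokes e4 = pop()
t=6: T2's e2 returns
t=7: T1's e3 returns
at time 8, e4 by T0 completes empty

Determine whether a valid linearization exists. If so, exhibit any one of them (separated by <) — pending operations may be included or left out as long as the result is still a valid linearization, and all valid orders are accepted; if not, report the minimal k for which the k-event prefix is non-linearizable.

events 1..7 are fine; event 8 — the response of e4 at time 8 — makes the prefix non-linearizable
no legal order exists: 12 real-time-consistent candidates over 4 completed stack operations, all rejected
for example e1, e2, e3, e4 fails at step 4: e4 pop() → empty is not legal there
for example e1, e2, e4, e3 fails at step 3: e4 pop() → empty is not legal there

not linearizable — minimal violating prefix: 8 events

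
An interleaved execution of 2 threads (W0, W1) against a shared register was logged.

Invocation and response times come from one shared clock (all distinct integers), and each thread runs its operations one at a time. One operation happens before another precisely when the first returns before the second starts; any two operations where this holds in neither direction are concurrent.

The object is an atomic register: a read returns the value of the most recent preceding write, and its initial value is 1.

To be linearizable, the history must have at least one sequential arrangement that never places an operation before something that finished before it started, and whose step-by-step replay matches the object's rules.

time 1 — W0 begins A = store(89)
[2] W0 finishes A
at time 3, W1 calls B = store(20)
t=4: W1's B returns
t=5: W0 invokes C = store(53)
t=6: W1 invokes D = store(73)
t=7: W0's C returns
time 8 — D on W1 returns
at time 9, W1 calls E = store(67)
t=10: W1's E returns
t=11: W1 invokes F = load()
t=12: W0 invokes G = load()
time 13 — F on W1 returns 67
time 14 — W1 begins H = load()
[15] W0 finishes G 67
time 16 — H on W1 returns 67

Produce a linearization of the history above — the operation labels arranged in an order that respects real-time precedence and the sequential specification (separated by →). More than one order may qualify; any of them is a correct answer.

A → B → C → D → E → F → G → H

1. A store(89), leaving value 89
2. B store(20), leaving value 20
3. C store(53), leaving value 53
4. D store(73), leaving value 73
5. E store(67), leaving value 67
6. F load() → 67, leaving value 67
7. G load() → 67, leaving value 67
8. H load() → 67, leaving value 67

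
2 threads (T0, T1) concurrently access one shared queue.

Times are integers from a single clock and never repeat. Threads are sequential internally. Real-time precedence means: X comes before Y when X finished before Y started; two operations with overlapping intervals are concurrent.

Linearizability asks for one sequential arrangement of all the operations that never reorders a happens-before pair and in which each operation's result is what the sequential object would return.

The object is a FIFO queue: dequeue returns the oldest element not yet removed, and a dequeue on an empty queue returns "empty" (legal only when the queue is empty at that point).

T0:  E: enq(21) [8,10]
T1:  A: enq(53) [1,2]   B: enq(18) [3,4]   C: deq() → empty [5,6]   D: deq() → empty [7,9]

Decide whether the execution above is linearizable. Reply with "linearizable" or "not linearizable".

not linearizable

cut after 5 events: linearizable; cut after 6 events (C responds, time 6): not linearizable
one real-time candidate order over the 3 completed operations — the queue replay rejects it
for example A, B, C fails at step 3: C deq() → empty is not legal there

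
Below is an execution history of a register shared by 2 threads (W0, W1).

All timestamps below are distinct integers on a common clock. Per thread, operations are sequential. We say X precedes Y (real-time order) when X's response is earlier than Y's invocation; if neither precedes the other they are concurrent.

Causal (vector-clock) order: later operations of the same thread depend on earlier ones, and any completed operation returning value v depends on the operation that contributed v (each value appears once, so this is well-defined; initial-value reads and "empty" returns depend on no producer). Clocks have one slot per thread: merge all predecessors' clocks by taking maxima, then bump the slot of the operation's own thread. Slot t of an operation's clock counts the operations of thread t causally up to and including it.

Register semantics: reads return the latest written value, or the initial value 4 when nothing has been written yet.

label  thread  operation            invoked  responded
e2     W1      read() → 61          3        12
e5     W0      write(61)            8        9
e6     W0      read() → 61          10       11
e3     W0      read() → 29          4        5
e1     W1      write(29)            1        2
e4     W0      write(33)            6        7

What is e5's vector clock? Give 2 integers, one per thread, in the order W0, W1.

e1 (invocation 1): nothing precedes it; W1's component alone gives (0, 1)
VC(e3, invoked at 4): max of VC(e1)=(0, 1), then +1 on thread W0 → (1, 1)
VC(e4, invoked at 6): max of VC(e3)=(1, 1), then +1 on thread W0 → (2, 1)
VC(e5, invoked at 8): max of VC(e4)=(2, 1), then +1 on thread W0 → (3, 1)
VC(e2, invoked at 3): max of VC(e1)=(0, 1), VC(e5)=(3, 1), then +1 on thread W1 → (3, 2)
VC(e6, invoked at 10): max of VC(e5)=(3, 1), then +1 on thread W0 → (4, 1)
target: VC(e5) = (3, 1)

(3, 1)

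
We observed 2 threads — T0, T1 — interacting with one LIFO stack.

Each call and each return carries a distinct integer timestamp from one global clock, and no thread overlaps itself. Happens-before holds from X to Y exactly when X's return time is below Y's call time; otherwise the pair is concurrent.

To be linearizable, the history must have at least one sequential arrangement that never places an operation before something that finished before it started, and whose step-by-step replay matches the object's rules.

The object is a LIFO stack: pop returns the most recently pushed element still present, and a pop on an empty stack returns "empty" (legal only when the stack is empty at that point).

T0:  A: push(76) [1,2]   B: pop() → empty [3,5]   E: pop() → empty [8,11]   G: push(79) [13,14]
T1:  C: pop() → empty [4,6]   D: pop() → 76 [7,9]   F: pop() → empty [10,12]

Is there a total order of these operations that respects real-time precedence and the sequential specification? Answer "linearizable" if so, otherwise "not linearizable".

cut after 5 events: linearizable; cut after 6 events (C responds, time 6): not linearizable
real-time-consistent orders of the 3 completed operations: 2 — all fail the LIFO stack replay
for example A, B, C fails at step 2: B pop() → empty is not legal there
for example A, C, B fails at step 2: C pop() → empty is not legal there

not linearizable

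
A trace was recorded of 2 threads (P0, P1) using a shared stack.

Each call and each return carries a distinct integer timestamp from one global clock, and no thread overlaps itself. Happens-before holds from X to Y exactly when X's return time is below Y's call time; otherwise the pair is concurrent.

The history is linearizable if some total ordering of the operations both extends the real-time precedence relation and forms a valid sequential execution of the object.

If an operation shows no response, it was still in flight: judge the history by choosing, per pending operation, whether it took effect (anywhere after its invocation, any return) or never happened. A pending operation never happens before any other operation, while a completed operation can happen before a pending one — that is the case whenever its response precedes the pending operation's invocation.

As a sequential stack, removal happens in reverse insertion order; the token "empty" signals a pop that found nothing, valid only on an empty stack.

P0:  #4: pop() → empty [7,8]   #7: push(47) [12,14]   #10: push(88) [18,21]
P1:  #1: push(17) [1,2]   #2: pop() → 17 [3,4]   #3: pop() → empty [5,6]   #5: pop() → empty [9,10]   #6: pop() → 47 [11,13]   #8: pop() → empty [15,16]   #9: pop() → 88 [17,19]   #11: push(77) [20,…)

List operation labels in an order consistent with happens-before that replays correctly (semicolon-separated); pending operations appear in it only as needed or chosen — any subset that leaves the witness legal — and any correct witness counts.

#1; #2; #3; #4; #5; #7; #6; #8; #10; #9

after step 1 (#1 push(17)): stack <17>
after step 2 (#2 pop() → 17): stack <>
after step 3 (#3 pop() → empty): stack <>
after step 4 (#4 pop() → empty): stack <>
after step 5 (#5 pop() → empty): stack <>
after step 6 (#7 push(47)): stack <47>
after step 7 (#6 pop() → 47): stack <>
after step 8 (#8 pop() → empty): stack <>
after step 9 (#10 push(88)): stack <88>
after step 10 (#9 pop() → 88): stack <>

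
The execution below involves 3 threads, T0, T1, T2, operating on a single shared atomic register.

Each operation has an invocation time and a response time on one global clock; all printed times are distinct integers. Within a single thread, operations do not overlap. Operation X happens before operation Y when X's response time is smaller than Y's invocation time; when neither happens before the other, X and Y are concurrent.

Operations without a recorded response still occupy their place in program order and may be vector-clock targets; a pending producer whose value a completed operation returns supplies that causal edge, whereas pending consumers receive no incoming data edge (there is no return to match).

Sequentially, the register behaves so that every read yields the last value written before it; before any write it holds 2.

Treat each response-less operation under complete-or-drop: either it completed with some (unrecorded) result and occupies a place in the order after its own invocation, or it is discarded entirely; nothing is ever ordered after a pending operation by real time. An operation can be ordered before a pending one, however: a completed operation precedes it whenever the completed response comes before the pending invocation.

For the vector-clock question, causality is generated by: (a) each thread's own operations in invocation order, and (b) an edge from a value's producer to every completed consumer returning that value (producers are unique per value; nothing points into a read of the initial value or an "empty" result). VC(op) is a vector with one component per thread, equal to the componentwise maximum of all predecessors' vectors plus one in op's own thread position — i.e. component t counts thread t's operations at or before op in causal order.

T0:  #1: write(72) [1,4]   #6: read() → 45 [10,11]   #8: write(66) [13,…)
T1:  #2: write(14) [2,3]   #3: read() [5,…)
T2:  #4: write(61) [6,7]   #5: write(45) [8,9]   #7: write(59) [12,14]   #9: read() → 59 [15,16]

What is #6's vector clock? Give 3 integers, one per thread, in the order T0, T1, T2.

(2, 0, 2)

no predecessors for #4 (invoked 6): T2 increments from zero → (0, 0, 1)
no predecessors for #2 (invoked 2): T1 increments from zero → (0, 1, 0)
no predecessors for #1 (invoked 1): T0 increments from zero → (1, 0, 0)
VC(#5, invoked at 8): max of VC(#4)=(0, 0, 1), then +1 on thread T2 → (0, 0, 2)
VC(#3, invoked at 5): max of VC(#2)=(0, 1, 0), then +1 on thread T1 → (0, 2, 0)
VC(#7, invoked at 12): max of VC(#5)=(0, 0, 2), then +1 on thread T2 → (0, 0, 3)
VC(#9, invoked at 15): max of VC(#7)=(0, 0, 3), then +1 on thread T2 → (0, 0, 4)
VC(#6, invoked at 10): max of VC(#1)=(1, 0, 0), VC(#5)=(0, 0, 2), then +1 on thread T0 → (2, 0, 2)
VC(#8, invoked at 13): max of VC(#6)=(2, 0, 2), then +1 on thread T0 → (3, 0, 2)
target: VC(#6) = (2, 0, 2)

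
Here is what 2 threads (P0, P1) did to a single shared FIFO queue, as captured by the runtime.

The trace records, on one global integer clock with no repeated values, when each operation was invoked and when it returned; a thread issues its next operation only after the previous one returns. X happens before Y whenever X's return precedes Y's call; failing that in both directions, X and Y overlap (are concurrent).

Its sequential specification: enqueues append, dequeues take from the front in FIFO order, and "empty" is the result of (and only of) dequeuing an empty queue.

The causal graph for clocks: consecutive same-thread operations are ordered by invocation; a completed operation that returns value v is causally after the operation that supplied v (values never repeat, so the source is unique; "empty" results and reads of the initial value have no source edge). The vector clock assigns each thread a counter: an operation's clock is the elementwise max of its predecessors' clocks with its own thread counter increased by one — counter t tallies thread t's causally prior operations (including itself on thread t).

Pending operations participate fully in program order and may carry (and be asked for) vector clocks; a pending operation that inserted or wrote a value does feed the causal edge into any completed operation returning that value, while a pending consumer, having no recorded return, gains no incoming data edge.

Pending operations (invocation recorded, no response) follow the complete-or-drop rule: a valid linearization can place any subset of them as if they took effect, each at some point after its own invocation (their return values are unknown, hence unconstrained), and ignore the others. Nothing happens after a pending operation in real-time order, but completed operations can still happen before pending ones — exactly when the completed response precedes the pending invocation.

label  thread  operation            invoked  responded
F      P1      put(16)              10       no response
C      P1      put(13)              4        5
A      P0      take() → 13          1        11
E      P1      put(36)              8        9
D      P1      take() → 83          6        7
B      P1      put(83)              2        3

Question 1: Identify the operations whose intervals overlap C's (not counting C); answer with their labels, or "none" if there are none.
Answer: A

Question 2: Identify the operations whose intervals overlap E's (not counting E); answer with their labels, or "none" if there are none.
Answer: A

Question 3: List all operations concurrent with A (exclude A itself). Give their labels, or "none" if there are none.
Answer: B, C, D, E, F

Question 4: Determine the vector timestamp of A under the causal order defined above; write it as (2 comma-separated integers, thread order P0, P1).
Answer: (1, 2)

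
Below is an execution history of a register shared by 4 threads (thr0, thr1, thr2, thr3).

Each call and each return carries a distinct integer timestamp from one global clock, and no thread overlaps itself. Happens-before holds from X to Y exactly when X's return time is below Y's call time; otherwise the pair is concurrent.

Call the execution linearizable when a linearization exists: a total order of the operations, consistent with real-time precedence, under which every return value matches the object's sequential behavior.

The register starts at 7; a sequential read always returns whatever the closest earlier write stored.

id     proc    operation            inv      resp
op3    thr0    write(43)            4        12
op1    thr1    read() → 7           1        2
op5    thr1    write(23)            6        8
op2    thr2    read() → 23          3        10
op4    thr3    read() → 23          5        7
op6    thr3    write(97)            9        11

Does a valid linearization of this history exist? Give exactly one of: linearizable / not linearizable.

linearizable

a witness: op1, op3, op5, op2, op4, op6
step 1: op1 read() → 7 — value 7
step 2: op3 write(43) — value 43
step 3: op5 write(23) — value 23
step 4: op2 read() → 23 — value 23
step 5: op4 read() → 23 — value 23
step 6: op6 write(97) — value 97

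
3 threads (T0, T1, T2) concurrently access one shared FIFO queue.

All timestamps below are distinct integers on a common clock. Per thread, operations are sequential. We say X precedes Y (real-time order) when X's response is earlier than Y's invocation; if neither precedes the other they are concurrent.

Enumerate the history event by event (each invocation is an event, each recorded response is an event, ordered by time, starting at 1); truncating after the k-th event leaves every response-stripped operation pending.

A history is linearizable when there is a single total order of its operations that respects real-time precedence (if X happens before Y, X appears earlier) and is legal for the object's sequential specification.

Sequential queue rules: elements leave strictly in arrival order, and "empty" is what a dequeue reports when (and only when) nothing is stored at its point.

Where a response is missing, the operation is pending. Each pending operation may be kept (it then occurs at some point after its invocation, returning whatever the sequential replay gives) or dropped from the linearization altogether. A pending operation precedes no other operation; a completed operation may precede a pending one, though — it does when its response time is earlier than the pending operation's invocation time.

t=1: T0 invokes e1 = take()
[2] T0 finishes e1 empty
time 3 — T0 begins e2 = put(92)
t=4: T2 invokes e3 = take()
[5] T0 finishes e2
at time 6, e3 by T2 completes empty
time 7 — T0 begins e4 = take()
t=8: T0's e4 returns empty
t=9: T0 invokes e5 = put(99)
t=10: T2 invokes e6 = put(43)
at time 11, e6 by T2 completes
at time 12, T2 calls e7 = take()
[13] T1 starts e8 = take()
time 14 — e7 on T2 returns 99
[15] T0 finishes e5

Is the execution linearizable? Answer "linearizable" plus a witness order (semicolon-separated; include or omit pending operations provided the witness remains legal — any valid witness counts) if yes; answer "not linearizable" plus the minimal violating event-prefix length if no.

already the first 8 events (up to e4's response at time 8) admit no linearization; the first 7 still do
no legal order exists: 2 real-time-consistent candidates over 4 completed FIFO queue operations, all rejected
e.g. e1, e2, e3, e4: illegal at step 3, since e3 take() → empty cannot apply there
e.g. e1, e3, e2, e4: illegal at step 4, since e4 take() → empty cannot apply there

not linearizable — minimal violating prefix: 8 events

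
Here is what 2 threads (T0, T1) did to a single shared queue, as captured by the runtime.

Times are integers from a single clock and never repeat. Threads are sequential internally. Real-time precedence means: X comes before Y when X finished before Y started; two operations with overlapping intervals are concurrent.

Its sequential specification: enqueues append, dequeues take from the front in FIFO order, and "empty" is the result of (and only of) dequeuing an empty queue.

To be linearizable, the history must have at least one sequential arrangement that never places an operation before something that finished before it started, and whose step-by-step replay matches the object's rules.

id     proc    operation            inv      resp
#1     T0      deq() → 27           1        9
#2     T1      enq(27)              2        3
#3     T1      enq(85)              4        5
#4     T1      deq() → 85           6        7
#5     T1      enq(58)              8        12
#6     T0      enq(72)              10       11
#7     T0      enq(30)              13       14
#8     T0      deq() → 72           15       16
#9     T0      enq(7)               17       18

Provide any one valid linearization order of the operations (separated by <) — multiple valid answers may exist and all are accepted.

after step 1 (#2 enq(27)): queue <27>
after step 2 (#1 deq() → 27): queue <>
after step 3 (#3 enq(85)): queue <85>
after step 4 (#4 deq() → 85): queue <>
after step 5 (#6 enq(72)): queue <72>
after step 6 (#5 enq(58)): queue <72,58>
after step 7 (#7 enq(30)): queue <72,58,30>
after step 8 (#8 deq() → 72): queue <58,30>
after step 9 (#9 enq(7)): queue <58,30,7>

#2 < #1 < #3 < #4 < #6 < #5 < #7 < #8 < #9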